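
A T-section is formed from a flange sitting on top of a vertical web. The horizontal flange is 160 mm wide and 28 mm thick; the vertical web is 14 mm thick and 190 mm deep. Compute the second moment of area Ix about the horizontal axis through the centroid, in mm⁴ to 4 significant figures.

Ix ≈ 2.812 × 10⁷ mm⁴

Break the section into simple shapes (no overlaps), measuring from the bottom-left corner of the bounding box.
Flange: 160 × 28, A = 4 480 mm², y = 204 mm, Ī = 292 693 mm⁴.
Web: 14 × 190, A = 2 660 mm², y = 95 mm, Ī = 8 002 167 mm⁴.
Centroid: ȳ = ΣA·y / ΣA = 163.392 mm.
Transfer each piece to the horizontal axis through the centroid using Ī + A·d² with d = y − 163.392:
  flange: d = 40.6078 mm → contributes +7 680 200 mm⁴
  web: d = -68.3922 mm → contributes +20 444 282 mm⁴
Total I = 28 124 482 mm⁴.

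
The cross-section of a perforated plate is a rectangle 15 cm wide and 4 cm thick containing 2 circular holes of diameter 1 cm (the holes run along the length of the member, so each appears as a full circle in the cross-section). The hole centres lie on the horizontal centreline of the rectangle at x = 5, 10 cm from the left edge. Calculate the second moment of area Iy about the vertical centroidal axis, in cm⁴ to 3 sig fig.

Break the section into simple shapes (no overlaps), measuring from the bottom-left corner of the bounding box.
Plate: 15 × 4, A = 60 cm², x = 7.5 cm, Ī = 1 125 cm⁴.
Hole 1 (subtracted): ⌀1, A = 0.7854 cm², x = 5 cm, Ī = 0.049087 cm⁴.
Hole 2 (subtracted): ⌀1, A = 0.7854 cm², x = 10 cm, Ī = 0.049087 cm⁴.
By symmetry the centroid is at mid-width, x̄ = 7.5 cm.
Transfer each piece to the vertical centroidal axis using Ī + A·d² with d = x − 7.5:
  plate: d = 0 cm → contributes +1 125 cm⁴
  hole 1: d = -2.5 cm → contributes −4.9578 cm⁴
  hole 2: d = 2.5 cm → contributes −4.9578 cm⁴
Total I = 1115.1 cm⁴.

Iy ≈ 1120 cm⁴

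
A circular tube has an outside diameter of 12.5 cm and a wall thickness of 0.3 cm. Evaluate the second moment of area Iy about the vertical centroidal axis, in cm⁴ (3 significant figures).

Iy ≈ 214 cm⁴

Treat the section as a set of non-overlapping primitives; coordinates are from the bounding-box lower-left.
Outer circle: ⌀12.5, A = 122.72 cm², x = 6.25 cm, Ī = 1198.4 cm⁴.
Bore (subtracted): ⌀11.9, A = 111.22 cm², x = 6.25 cm, Ī = 984.37 cm⁴.
By symmetry the centroid is at mid-width, x̄ = 6.25 cm.
All pieces are centred on the vertical centroidal axis, so I = ΣĪ (holes subtracted) = 214.05 cm⁴.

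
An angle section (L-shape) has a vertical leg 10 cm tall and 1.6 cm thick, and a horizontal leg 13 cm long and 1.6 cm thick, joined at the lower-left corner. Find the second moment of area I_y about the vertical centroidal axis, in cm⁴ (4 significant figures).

Decompose the section into non-overlapping parts with the origin at the bottom-left of its bounding rectangle.
Vertical leg: 1.6 × 10, A = 16 cm², x = 0.8 cm, Ī = 3.41333 cm⁴.
Horizontal leg (remainder): 11.4 × 1.6, A = 18.24 cm², x = 7.3 cm, Ī = 197.539 cm⁴.
Centroid: x̄ = ΣA·x / ΣA = 4.26262 cm.
Transfer each piece to the vertical centroidal axis using Ī + A·d² with d = x − 4.26262:
  vertical leg: d = -3.46262 cm → contributes +195.249 cm⁴
  horizontal leg (remainder): d = 3.03738 cm → contributes +365.816 cm⁴
Total I = 561.065 cm⁴.

I_y ≈ 561.1 cm⁴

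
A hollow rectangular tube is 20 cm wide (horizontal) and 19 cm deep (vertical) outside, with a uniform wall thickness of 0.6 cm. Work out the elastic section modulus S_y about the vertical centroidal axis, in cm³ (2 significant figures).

S_y ≈ 280 cm³

Decompose the section into non-overlapping parts with the origin at the bottom-left of its bounding rectangle.
Outer rectangle: 20 × 19, A = 380 cm², x = 10 cm, Ī = 12 667 cm⁴.
Inner void (subtracted): 18.8 × 17.8, A = 334.6 cm², x = 10 cm, Ī = 9 856 cm⁴.
By symmetry the centroid is at mid-width, x̄ = 10 cm.
All pieces are centred on the vertical centroidal axis, so I = ΣĪ (holes subtracted) = 2 810 cm⁴.
Extreme fibre distance c = 10 cm; S = I/c = 281 cm³.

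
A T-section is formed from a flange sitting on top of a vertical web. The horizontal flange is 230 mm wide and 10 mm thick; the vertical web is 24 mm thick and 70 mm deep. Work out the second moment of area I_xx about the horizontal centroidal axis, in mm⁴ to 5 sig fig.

I_xx ≈ 2.2585 × 10⁶ mm⁴

Treat the section as a set of non-overlapping primitives; coordinates are from the bounding-box lower-left.
Flange: 230 × 10, A = 2 300 mm², y = 75 mm, Ī = 19166.67 mm⁴.
Web: 24 × 70, A = 1 680 mm², y = 35 mm, Ī = 686 000 mm⁴.
Centroid: ȳ = ΣA·y / ΣA = 58.11558 mm.
Transfer each piece to the horizontal centroidal axis using Ī + A·d² with d = y − 58.11558:
  flange: d = 16.88442 mm → contributes +674859.2 mm⁴
  web: d = -23.11558 mm → contributes +1 583 674 mm⁴
Total I = 2 258 534 mm⁴.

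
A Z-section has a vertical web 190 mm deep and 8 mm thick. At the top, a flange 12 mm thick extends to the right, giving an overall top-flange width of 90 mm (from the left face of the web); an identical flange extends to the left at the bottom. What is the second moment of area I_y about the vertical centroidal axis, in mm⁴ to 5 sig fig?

I_y ≈ 5.0960 × 10⁶ mm⁴

Decompose the section into non-overlapping parts with the origin at the bottom-left of its bounding rectangle.
Web: 8 × 190, A = 1 520 mm², x = 86 mm, Ī = 8106.667 mm⁴.
Top flange (beyond web): 82 × 12, A = 984 mm², x = 131 mm, Ī = 551 368 mm⁴.
Bottom flange (beyond web): 82 × 12, A = 984 mm², x = 41 mm, Ī = 551 368 mm⁴.
Centroid: x̄ = ΣA·x / ΣA = 86 mm.
Transfer each piece to the vertical centroidal axis using Ī + A·d² with d = x − 86:
  web: d = 0 mm → contributes +8106.667 mm⁴
  top flange (beyond web): d = 45 mm → contributes +2 543 968 mm⁴
  bottom flange (beyond web): d = -45 mm → contributes +2 543 968 mm⁴
Total I = 5 096 043 mm⁴.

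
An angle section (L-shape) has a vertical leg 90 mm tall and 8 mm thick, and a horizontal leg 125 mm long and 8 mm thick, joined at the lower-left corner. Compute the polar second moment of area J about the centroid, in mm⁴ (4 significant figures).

Split into non-overlapping primitives; take the origin at the lower-left of the bounding box.
Vertical leg: 8 × 90, A = 720 mm², y = 45 mm, Ī = 486 000 mm⁴.
Horizontal leg (remainder): 117 × 8, A = 936 mm², y = 4 mm, Ī = 4 992 mm⁴.
Centroid: ȳ = ΣA·y / ΣA = 21.8261 mm.
Transfer each piece to the centroidal x-axis using Ī + A·d² with d = y − 21.8261:
  vertical leg: d = 23.1739 mm → contributes +872 662 mm⁴
  horizontal leg (remainder): d = -17.8261 mm → contributes +302 424 mm⁴
Total I = 1 175 086 mm⁴.
For the y-axis: x̄ = 39.3261 mm.
Repeating about the centroidal y-axis gives I_y = 2 661 256 mm⁴.
Polar second moment: J = I_x + I_y = 3 836 342 mm⁴.

J ≈ 3.836 × 10⁶ mm⁴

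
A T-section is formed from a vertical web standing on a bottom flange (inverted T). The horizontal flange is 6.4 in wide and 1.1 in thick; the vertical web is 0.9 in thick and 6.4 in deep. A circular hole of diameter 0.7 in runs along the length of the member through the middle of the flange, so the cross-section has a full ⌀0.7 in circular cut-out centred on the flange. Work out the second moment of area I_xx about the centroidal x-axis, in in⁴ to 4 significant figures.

Break the section into simple shapes (no overlaps), measuring from the bottom-left corner of the bounding box.
Flange: 6.4 × 1.1, A = 7.04 in², y = 0.55 in, Ī = 0.709867 in⁴.
Web: 0.9 × 6.4, A = 5.76 in², y = 4.3 in, Ī = 19.6608 in⁴.
Hole (subtracted): ⌀0.7, A = 0.384845 in², y = 0.55 in, Ī = 0.0117859 in⁴.
Centroid: ȳ = ΣA·y / ΣA = 2.28981 in.
Transfer each piece to the centroidal x-axis using Ī + A·d² with d = y − 2.28981:
  flange: d = -1.73981 in → contributes +22.0195 in⁴
  web: d = 2.01019 in → contributes +42.9362 in⁴
  hole: d = -1.73981 in → contributes −1.17669 in⁴
Total I = 63.779 in⁴.

I_xx ≈ 63.78 in⁴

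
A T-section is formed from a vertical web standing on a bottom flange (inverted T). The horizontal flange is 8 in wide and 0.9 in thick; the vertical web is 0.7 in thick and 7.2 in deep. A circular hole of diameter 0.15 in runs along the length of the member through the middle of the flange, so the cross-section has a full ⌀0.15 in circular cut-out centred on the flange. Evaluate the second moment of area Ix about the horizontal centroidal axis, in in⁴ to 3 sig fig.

Ix ≈ 70.8 in⁴

Treat the section as a set of non-overlapping primitives; coordinates are from the bounding-box lower-left.
Flange: 8 × 0.9, A = 7.2 in², y = 0.45 in, Ī = 0.486 in⁴.
Web: 0.7 × 7.2, A = 5.04 in², y = 4.5 in, Ī = 21.773 in⁴.
Hole (subtracted): ⌀0.15, A = 0.017671 in², y = 0.45 in, Ī = 0.00002485 in⁴.
Centroid: ȳ = ΣA·y / ΣA = 2.1201 in.
Transfer each piece to the horizontal centroidal axis using Ī + A·d² with d = y − 2.1201:
  flange: d = -1.6701 in → contributes +20.567 in⁴
  web: d = 2.3799 in → contributes +50.32 in⁴
  hole: d = -1.6701 in → contributes −0.049312 in⁴
Total I = 70.838 in⁴.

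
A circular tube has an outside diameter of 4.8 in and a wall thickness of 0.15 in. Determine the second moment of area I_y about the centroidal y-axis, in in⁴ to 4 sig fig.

Split into non-overlapping primitives; take the origin at the lower-left of the bounding box.
Outer circle: ⌀4.8, A = 18.0956 in², x = 2.4 in, Ī = 26.0576 in⁴.
Bore (subtracted): ⌀4.5, A = 15.9043 in², x = 2.4 in, Ī = 20.1289 in⁴.
By symmetry the centroid is at mid-width, x̄ = 2.4 in.
All pieces are centred on the centroidal y-axis, so I = ΣĪ (holes subtracted) = 5.92873 in⁴.

I_y ≈ 5.929 in⁴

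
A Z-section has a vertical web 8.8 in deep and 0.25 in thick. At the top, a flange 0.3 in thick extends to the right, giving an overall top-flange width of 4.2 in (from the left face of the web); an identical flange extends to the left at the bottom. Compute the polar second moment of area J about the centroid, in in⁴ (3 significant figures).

J ≈ 70.6 in⁴

Treat the section as a set of non-overlapping primitives; coordinates are from the bounding-box lower-left.
Web: 0.25 × 8.8, A = 2.2 in², y = 4.4 in, Ī = 14.197 in⁴.
Top flange (beyond web): 3.95 × 0.3, A = 1.185 in², y = 8.65 in, Ī = 0.0088875 in⁴.
Bottom flange (beyond web): 3.95 × 0.3, A = 1.185 in², y = 0.15 in, Ī = 0.0088875 in⁴.
Centroid: ȳ = ΣA·y / ΣA = 4.4 in.
Transfer each piece to the centroidal x-axis using Ī + A·d² with d = y − 4.4:
  web: d = 0 in → contributes +14.197 in⁴
  top flange (beyond web): d = 4.25 in → contributes +21.413 in⁴
  bottom flange (beyond web): d = -4.25 in → contributes +21.413 in⁴
Total I = 57.023 in⁴.
For the y-axis: x̄ = 4.075 in.
Repeating about the centroidal y-axis gives I_y = 13.545 in⁴.
Polar second moment: J = I_x + I_y = 70.568 in⁴.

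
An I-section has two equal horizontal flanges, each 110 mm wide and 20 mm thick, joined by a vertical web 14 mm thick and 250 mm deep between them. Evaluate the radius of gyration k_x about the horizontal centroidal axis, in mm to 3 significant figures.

Break the section into simple shapes (no overlaps), measuring from the bottom-left corner of the bounding box.
Bottom flange: 110 × 20, A = 2 200 mm², y = 10 mm, Ī = 73 333 mm⁴.
Web: 14 × 250, A = 3 500 mm², y = 145 mm, Ī = 18 229 167 mm⁴.
Top flange: 110 × 20, A = 2 200 mm², y = 280 mm, Ī = 73 333 mm⁴.
By symmetry the centroid is at mid-height, ȳ = 145 mm.
Transfer each piece to the horizontal centroidal axis using Ī + A·d² with d = y − 145:
  bottom flange: d = -135 mm → contributes +40 168 333 mm⁴
  web: d = 0 mm → contributes +18 229 167 mm⁴
  top flange: d = 135 mm → contributes +40 168 333 mm⁴
Total I = 98 565 833 mm⁴.
Radius of gyration: k = √(I/A) = √(98 565 833 / 7 900) = 111.7 mm.

k_x ≈ 112 mm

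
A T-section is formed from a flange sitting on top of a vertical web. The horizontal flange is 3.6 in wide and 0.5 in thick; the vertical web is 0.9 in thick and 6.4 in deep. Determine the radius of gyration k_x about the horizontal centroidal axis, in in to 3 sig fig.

Treat the section as a set of non-overlapping primitives; coordinates are from the bounding-box lower-left.
Flange: 3.6 × 0.5, A = 1.8 in², y = 6.65 in, Ī = 0.0375 in⁴.
Web: 0.9 × 6.4, A = 5.76 in², y = 3.2 in, Ī = 19.661 in⁴.
Centroid: ȳ = ΣA·y / ΣA = 4.0214 in.
Transfer each piece to the horizontal centroidal axis using Ī + A·d² with d = y − 4.0214:
  flange: d = 2.6286 in → contributes +12.474 in⁴
  web: d = -0.82143 in → contributes +23.547 in⁴
Total I = 36.022 in⁴.
Radius of gyration: k = √(I/A) = √(36.022 / 7.56) = 2.1828 in.

k_x ≈ 2.18 in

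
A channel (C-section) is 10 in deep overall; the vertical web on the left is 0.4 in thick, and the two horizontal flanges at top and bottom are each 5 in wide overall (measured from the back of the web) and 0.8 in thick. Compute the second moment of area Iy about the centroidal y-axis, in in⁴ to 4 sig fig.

Break the section into simple shapes (no overlaps), measuring from the bottom-left corner of the bounding box.
Web: 0.4 × 10, A = 4 in², x = 0.2 in, Ī = 0.0533333 in⁴.
Top flange (beyond web): 4.6 × 0.8, A = 3.68 in², x = 2.7 in, Ī = 6.48907 in⁴.
Bottom flange (beyond web): 4.6 × 0.8, A = 3.68 in², x = 2.7 in, Ī = 6.48907 in⁴.
Centroid: x̄ = ΣA·x / ΣA = 1.81972 in.
Transfer each piece to the centroidal y-axis using Ī + A·d² with d = x − 1.81972:
  web: d = -1.61972 in → contributes +10.5473 in⁴
  top flange (beyond web): d = 0.880282 in → contributes +9.34068 in⁴
  bottom flange (beyond web): d = 0.880282 in → contributes +9.34068 in⁴
Total I = 29.2286 in⁴.

Iy ≈ 29.23 in⁴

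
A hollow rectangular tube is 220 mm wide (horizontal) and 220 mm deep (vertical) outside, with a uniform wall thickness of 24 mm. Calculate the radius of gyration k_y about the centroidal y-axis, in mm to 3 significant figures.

Treat the section as a set of non-overlapping primitives; coordinates are from the bounding-box lower-left.
Outer rectangle: 220 × 220, A = 48 400 mm², x = 110 mm, Ī = 195 213 333 mm⁴.
Inner void (subtracted): 172 × 172, A = 29 584 mm², x = 110 mm, Ī = 72 934 421 mm⁴.
By symmetry the centroid is at mid-width, x̄ = 110 mm.
All pieces are centred on the centroidal y-axis, so I = ΣĪ (holes subtracted) = 122 278 912 mm⁴.
Radius of gyration: k = √(I/A) = √(122 278 912 / 18 816) = 80.614 mm.

k_y ≈ 80.6 mm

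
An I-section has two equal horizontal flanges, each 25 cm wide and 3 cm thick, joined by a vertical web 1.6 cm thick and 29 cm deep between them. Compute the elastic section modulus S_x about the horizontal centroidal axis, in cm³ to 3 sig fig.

S_x ≈ 2390 cm³

Decompose the section into non-overlapping parts with the origin at the bottom-left of its bounding rectangle.
Bottom flange: 25 × 3, A = 75 cm², y = 1.5 cm, Ī = 56.25 cm⁴.
Web: 1.6 × 29, A = 46.4 cm², y = 17.5 cm, Ī = 3251.9 cm⁴.
Top flange: 25 × 3, A = 75 cm², y = 33.5 cm, Ī = 56.25 cm⁴.
By symmetry the centroid is at mid-height, ȳ = 17.5 cm.
Transfer each piece to the horizontal centroidal axis using Ī + A·d² with d = y − 17.5:
  bottom flange: d = -16 cm → contributes +19 256 cm⁴
  web: d = 0 cm → contributes +3251.9 cm⁴
  top flange: d = 16 cm → contributes +19 256 cm⁴
Total I = 41 764 cm⁴.
Extreme fibre distance c = 17.5 cm; S = I/c = 2386.5 cm³.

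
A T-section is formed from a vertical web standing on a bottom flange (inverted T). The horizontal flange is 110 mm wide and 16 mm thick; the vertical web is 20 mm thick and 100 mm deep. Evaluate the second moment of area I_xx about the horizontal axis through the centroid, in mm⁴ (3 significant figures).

I_xx ≈ 4.85 × 10⁶ mm⁴

Break the section into simple shapes (no overlaps), measuring from the bottom-left corner of the bounding box.
Flange: 110 × 16, A = 1 760 mm², y = 8 mm, Ī = 37 547 mm⁴.
Web: 20 × 100, A = 2 000 mm², y = 66 mm, Ī = 1 666 667 mm⁴.
Centroid: ȳ = ΣA·y / ΣA = 38.851 mm.
Transfer each piece to the horizontal axis through the centroid using Ī + A·d² with d = y − 38.851:
  flange: d = -30.851 mm → contributes +1 712 694 mm⁴
  web: d = 27.149 mm → contributes +3 140 796 mm⁴
Total I = 4 853 490 mm⁴.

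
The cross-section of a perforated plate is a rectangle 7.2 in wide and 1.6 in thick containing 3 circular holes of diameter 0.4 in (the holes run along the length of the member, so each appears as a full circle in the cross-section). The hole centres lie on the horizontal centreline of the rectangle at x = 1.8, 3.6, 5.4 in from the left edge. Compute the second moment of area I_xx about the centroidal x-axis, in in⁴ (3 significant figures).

Treat the section as a set of non-overlapping primitives; coordinates are from the bounding-box lower-left.
Plate: 7.2 × 1.6, A = 11.52 in², y = 0.8 in, Ī = 2.4576 in⁴.
Hole 1 (subtracted): ⌀0.4, A = 0.12566 in², y = 0.8 in, Ī = 0.0012566 in⁴.
Hole 2 (subtracted): ⌀0.4, A = 0.12566 in², y = 0.8 in, Ī = 0.0012566 in⁴.
Hole 3 (subtracted): ⌀0.4, A = 0.12566 in², y = 0.8 in, Ī = 0.0012566 in⁴.
By symmetry the centroid is at mid-height, ȳ = 0.8 in.
All pieces are centred on the centroidal x-axis, so I = ΣĪ (holes subtracted) = 2.4538 in⁴.

I_xx ≈ 2.45 in⁴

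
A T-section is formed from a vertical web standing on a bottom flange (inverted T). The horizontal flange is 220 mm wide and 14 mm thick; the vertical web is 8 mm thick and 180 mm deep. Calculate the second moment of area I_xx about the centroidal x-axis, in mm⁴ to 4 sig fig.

I_xx ≈ 1.317 × 10⁷ mm⁴

Split into non-overlapping primitives; take the origin at the lower-left of the bounding box.
Flange: 220 × 14, A = 3 080 mm², y = 7 mm, Ī = 50306.7 mm⁴.
Web: 8 × 180, A = 1 440 mm², y = 104 mm, Ī = 3 888 000 mm⁴.
Centroid: ȳ = ΣA·y / ΣA = 37.9027 mm.
Transfer each piece to the centroidal x-axis using Ī + A·d² with d = y − 37.9027:
  flange: d = -30.9027 mm → contributes +2 991 627 mm⁴
  web: d = 66.0973 mm → contributes +10 179 157 mm⁴
Total I = 13 170 784 mm⁴.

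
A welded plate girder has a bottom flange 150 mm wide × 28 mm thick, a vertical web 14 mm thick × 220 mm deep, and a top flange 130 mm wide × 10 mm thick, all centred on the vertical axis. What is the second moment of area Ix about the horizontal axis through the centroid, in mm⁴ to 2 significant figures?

Treat the section as a set of non-overlapping primitives; coordinates are from the bounding-box lower-left.
Bottom plate: 150 × 28, A = 4 200 mm², y = 14 mm, Ī = 274 400 mm⁴.
Web plate: 14 × 220, A = 3 080 mm², y = 138 mm, Ī = 12 422 667 mm⁴.
Top plate: 130 × 10, A = 1 300 mm², y = 253 mm, Ī = 10 833 mm⁴.
Centroid: ȳ = ΣA·y / ΣA = 94.72 mm.
Transfer each piece to the horizontal axis through the centroid using Ī + A·d² with d = y − 94.72:
  bottom plate: d = -80.72 mm → contributes +27 643 768 mm⁴
  web plate: d = 43.28 mm → contributes +18 190 677 mm⁴
  top plate: d = 158.3 mm → contributes +32 577 126 mm⁴
Total I = 78 411 571 mm⁴.

Ix ≈ 7.8 × 10⁷ mm⁴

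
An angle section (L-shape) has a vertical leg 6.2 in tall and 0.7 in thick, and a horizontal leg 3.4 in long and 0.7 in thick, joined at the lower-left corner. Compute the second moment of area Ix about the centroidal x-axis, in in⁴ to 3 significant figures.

Ix ≈ 23.9 in⁴

Split into non-overlapping primitives; take the origin at the lower-left of the bounding box.
Vertical leg: 0.7 × 6.2, A = 4.34 in², y = 3.1 in, Ī = 13.902 in⁴.
Horizontal leg (remainder): 2.7 × 0.7, A = 1.89 in², y = 0.35 in, Ī = 0.077175 in⁴.
Centroid: ȳ = ΣA·y / ΣA = 2.2657 in.
Transfer each piece to the centroidal x-axis using Ī + A·d² with d = y − 2.2657:
  vertical leg: d = 0.83427 in → contributes +16.923 in⁴
  horizontal leg (remainder): d = -1.9157 in → contributes +7.0135 in⁴
Total I = 23.937 in⁴.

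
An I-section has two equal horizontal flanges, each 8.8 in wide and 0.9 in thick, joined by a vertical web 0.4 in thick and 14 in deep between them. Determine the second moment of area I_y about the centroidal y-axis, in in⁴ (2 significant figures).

I_y ≈ 100 in⁴

Decompose the section into non-overlapping parts with the origin at the bottom-left of its bounding rectangle.
Bottom flange: 8.8 × 0.9, A = 7.92 in², x = 4.4 in, Ī = 51.11 in⁴.
Web: 0.4 × 14, A = 5.6 in², x = 4.4 in, Ī = 0.07467 in⁴.
Top flange: 8.8 × 0.9, A = 7.92 in², x = 4.4 in, Ī = 51.11 in⁴.
By symmetry the centroid is at mid-width, x̄ = 4.4 in.
All pieces are centred on the centroidal y-axis, so I = ΣĪ = 102.3 in⁴.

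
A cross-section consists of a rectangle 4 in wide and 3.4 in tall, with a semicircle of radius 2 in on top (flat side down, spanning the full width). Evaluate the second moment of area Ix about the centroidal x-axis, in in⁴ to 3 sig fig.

Decompose the section into non-overlapping parts with the origin at the bottom-left of its bounding rectangle.
Rectangular body: 4 × 3.4, A = 13.6 in², y = 1.7 in, Ī = 13.101 in⁴.
Semicircular cap: semicircle r = 2, A = 6.2832 in², y = 4.2488 in, Ī = 1.7561 in⁴.
Centroid: ȳ = ΣA·y / ΣA = 2.5054 in.
Transfer each piece to the centroidal x-axis using Ī + A·d² with d = y − 2.5054:
  rectangular body: d = -0.80544 in → contributes +21.924 in⁴
  semicircular cap: d = 1.7434 in → contributes +20.853 in⁴
Total I = 42.777 in⁴.

Ix ≈ 42.8 in⁴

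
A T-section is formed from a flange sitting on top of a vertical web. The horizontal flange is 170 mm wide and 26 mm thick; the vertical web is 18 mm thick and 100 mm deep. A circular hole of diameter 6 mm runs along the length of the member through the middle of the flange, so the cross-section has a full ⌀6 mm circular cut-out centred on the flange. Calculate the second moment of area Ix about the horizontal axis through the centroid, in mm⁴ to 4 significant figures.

Break the section into simple shapes (no overlaps), measuring from the bottom-left corner of the bounding box.
Flange: 170 × 26, A = 4 420 mm², y = 113 mm, Ī = 248 993 mm⁴.
Web: 18 × 100, A = 1 800 mm², y = 50 mm, Ī = 1 500 000 mm⁴.
Hole (subtracted): ⌀6, A = 28.2743 mm², y = 113 mm, Ī = 63.6173 mm⁴.
Centroid: ȳ = ΣA·y / ΣA = 94.6852 mm.
Transfer each piece to the horizontal axis through the centroid using Ī + A·d² with d = y − 94.6852:
  flange: d = 18.3148 mm → contributes +1 731 597 mm⁴
  web: d = -44.6852 mm → contributes +5 094 186 mm⁴
  hole: d = 18.3148 mm → contributes −9547.69 mm⁴
Total I = 6 816 235 mm⁴.

Ix ≈ 6.816 × 10⁶ mm⁴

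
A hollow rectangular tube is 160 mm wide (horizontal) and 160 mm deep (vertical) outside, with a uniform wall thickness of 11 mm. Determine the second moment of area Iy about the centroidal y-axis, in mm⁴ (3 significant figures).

Break the section into simple shapes (no overlaps), measuring from the bottom-left corner of the bounding box.
Outer rectangle: 160 × 160, A = 25 600 mm², x = 80 mm, Ī = 54 613 333 mm⁴.
Inner void (subtracted): 138 × 138, A = 19 044 mm², x = 80 mm, Ī = 30 222 828 mm⁴.
By symmetry the centroid is at mid-width, x̄ = 80 mm.
All pieces are centred on the centroidal y-axis, so I = ΣĪ (holes subtracted) = 24 390 505 mm⁴.

Iy ≈ 2.44 × 10⁷ mm⁴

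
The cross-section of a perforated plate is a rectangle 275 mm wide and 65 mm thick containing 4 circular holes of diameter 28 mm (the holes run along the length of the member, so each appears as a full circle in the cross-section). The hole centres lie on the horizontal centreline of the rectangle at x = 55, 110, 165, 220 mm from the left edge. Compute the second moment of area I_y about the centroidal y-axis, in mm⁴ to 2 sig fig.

I_y ≈ 1.0 × 10⁸ mm⁴

Split into non-overlapping primitives; take the origin at the lower-left of the bounding box.
Plate: 275 × 65, A = 17 875 mm², x = 137.5 mm, Ī = 112 649 740 mm⁴.
Hole 1 (subtracted): ⌀28, A = 615.8 mm², x = 55 mm, Ī = 30 172 mm⁴.
Hole 2 (subtracted): ⌀28, A = 615.8 mm², x = 110 mm, Ī = 30 172 mm⁴.
Hole 3 (subtracted): ⌀28, A = 615.8 mm², x = 165 mm, Ī = 30 172 mm⁴.
Hole 4 (subtracted): ⌀28, A = 615.8 mm², x = 220 mm, Ī = 30 172 mm⁴.
By symmetry the centroid is at mid-width, x̄ = 137.5 mm.
Transfer each piece to the centroidal y-axis using Ī + A·d² with d = x − 137.5:
  plate: d = 0 mm → contributes +112 649 740 mm⁴
  hole 1: d = -82.5 mm → contributes −4 221 135 mm⁴
  hole 2: d = -27.5 mm → contributes −495 834 mm⁴
  hole 3: d = 27.5 mm → contributes −495 834 mm⁴
  hole 4: d = 82.5 mm → contributes −4 221 135 mm⁴
Total I = 103 215 801 mm⁴.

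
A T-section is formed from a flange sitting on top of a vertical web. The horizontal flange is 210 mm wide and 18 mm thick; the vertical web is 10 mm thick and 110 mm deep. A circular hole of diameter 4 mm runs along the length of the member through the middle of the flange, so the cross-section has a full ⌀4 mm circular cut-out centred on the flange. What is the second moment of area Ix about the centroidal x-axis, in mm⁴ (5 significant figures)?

Break the section into simple shapes (no overlaps), measuring from the bottom-left corner of the bounding box.
Flange: 210 × 18, A = 3 780 mm², y = 119 mm, Ī = 102 060 mm⁴.
Web: 10 × 110, A = 1 100 mm², y = 55 mm, Ī = 1 109 167 mm⁴.
Hole (subtracted): ⌀4, A = 12.56637 mm², y = 119 mm, Ī = 12.56637 mm⁴.
Centroid: ȳ = ΣA·y / ΣA = 104.5365 mm.
Transfer each piece to the centroidal x-axis using Ī + A·d² with d = y − 104.5365:
  flange: d = 14.46347 mm → contributes +892806.1 mm⁴
  web: d = -49.53653 mm → contributes +3 808 421 mm⁴
  hole: d = 14.46347 mm → contributes −2641.352 mm⁴
Total I = 4 698 586 mm⁴.

Ix ≈ 4.6986 × 10⁶ mm⁴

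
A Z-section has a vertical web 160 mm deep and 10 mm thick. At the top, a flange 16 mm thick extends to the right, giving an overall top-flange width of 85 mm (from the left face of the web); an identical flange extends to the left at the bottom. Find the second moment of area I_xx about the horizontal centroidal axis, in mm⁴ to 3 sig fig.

Decompose the section into non-overlapping parts with the origin at the bottom-left of its bounding rectangle.
Web: 10 × 160, A = 1 600 mm², y = 80 mm, Ī = 3 413 333 mm⁴.
Top flange (beyond web): 75 × 16, A = 1 200 mm², y = 152 mm, Ī = 25 600 mm⁴.
Bottom flange (beyond web): 75 × 16, A = 1 200 mm², y = 8 mm, Ī = 25 600 mm⁴.
Centroid: ȳ = ΣA·y / ΣA = 80 mm.
Transfer each piece to the horizontal centroidal axis using Ī + A·d² with d = y − 80:
  web: d = 0 mm → contributes +3 413 333 mm⁴
  top flange (beyond web): d = 72 mm → contributes +6 246 400 mm⁴
  bottom flange (beyond web): d = -72 mm → contributes +6 246 400 mm⁴
Total I = 15 906 133 mm⁴.

I_xx ≈ 1.59 × 10⁷ mm⁴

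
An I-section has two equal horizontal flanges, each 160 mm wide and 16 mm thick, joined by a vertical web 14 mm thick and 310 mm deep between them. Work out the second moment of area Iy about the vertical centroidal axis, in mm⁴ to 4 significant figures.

Break the section into simple shapes (no overlaps), measuring from the bottom-left corner of the bounding box.
Bottom flange: 160 × 16, A = 2 560 mm², x = 80 mm, Ī = 5 461 333 mm⁴.
Web: 14 × 310, A = 4 340 mm², x = 80 mm, Ī = 70886.7 mm⁴.
Top flange: 160 × 16, A = 2 560 mm², x = 80 mm, Ī = 5 461 333 mm⁴.
By symmetry the centroid is at mid-width, x̄ = 80 mm.
All pieces are centred on the vertical centroidal axis, so I = ΣĪ = 10 993 553 mm⁴.

Iy ≈ 1.099 × 10⁷ mm⁴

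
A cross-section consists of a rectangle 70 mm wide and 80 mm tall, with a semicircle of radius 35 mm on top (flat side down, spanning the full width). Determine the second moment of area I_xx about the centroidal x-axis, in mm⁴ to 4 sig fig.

I_xx ≈ 7.461 × 10⁶ mm⁴

Decompose the section into non-overlapping parts with the origin at the bottom-left of its bounding rectangle.
Rectangular body: 70 × 80, A = 5 600 mm², y = 40 mm, Ī = 2 986 667 mm⁴.
Semicircular cap: semicircle r = 35, A = 1924.23 mm², y = 94.8545 mm, Ī = 164 704 mm⁴.
Centroid: ȳ = ΣA·y / ΣA = 54.0283 mm.
Transfer each piece to the centroidal x-axis using Ī + A·d² with d = y − 54.0283:
  rectangular body: d = -14.0283 mm → contributes +4 088 714 mm⁴
  semicircular cap: d = 40.8261 mm → contributes +3 371 950 mm⁴
Total I = 7 460 664 mm⁴.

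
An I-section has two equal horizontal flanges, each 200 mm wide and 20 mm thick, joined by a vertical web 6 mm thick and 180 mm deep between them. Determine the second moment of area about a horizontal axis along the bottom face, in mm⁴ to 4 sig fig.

Treat the section as a set of non-overlapping primitives; coordinates are from the bounding-box lower-left.
Bottom flange: 200 × 20, A = 4 000 mm², y = 10 mm, Ī = 133 333 mm⁴.
Web: 6 × 180, A = 1 080 mm², y = 110 mm, Ī = 2 916 000 mm⁴.
Top flange: 200 × 20, A = 4 000 mm², y = 210 mm, Ī = 133 333 mm⁴.
Transfer each piece to the base of the section using Ī + A·d² with d = y − 0:
  bottom flange: d = 10 mm → contributes +533 333 mm⁴
  web: d = 110 mm → contributes +15 984 000 mm⁴
  top flange: d = 210 mm → contributes +176 533 333 mm⁴
Total I = 193 050 667 mm⁴.

I_base ≈ 1.931 × 10⁸ mm⁴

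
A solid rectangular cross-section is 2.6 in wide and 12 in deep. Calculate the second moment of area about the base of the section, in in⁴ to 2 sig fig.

I_base ≈ 1500 in⁴

The section: 2.6 × 12, A = 31.2 in², y = 6 in, Ī = 374.4 in⁴.
Transfer it to a horizontal axis along the bottom face using Ī + A·d² with d = y − 0:
  the section: d = 6 in → contributes +1 498 in⁴
Total I = 1 498 in⁴.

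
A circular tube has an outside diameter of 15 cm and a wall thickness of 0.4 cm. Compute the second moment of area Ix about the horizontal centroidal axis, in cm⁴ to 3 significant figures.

Ix ≈ 489 cm⁴

Split into non-overlapping primitives; take the origin at the lower-left of the bounding box.
Outer circle: ⌀15, A = 176.71 cm², y = 7.5 cm, Ī = 2 485 cm⁴.
Bore (subtracted): ⌀14.2, A = 158.37 cm², y = 7.5 cm, Ī = 1995.8 cm⁴.
By symmetry the centroid is at mid-height, ȳ = 7.5 cm.
All pieces are centred on the horizontal centroidal axis, so I = ΣĪ (holes subtracted) = 489.22 cm⁴.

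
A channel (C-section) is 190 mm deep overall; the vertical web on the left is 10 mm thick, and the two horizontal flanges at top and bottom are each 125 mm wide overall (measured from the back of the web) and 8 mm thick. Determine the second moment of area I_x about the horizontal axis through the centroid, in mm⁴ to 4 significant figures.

I_x ≈ 2.096 × 10⁷ mm⁴

Decompose the section into non-overlapping parts with the origin at the bottom-left of its bounding rectangle.
Web: 10 × 190, A = 1 900 mm², y = 95 mm, Ī = 5 715 833 mm⁴.
Top flange (beyond web): 115 × 8, A = 920 mm², y = 186 mm, Ī = 4906.67 mm⁴.
Bottom flange (beyond web): 115 × 8, A = 920 mm², y = 4 mm, Ī = 4906.67 mm⁴.
By symmetry the centroid is at mid-height, ȳ = 95 mm.
Transfer each piece to the horizontal axis through the centroid using Ī + A·d² with d = y − 95:
  web: d = 0 mm → contributes +5 715 833 mm⁴
  top flange (beyond web): d = 91 mm → contributes +7 623 427 mm⁴
  bottom flange (beyond web): d = -91 mm → contributes +7 623 427 mm⁴
Total I = 20 962 687 mm⁴.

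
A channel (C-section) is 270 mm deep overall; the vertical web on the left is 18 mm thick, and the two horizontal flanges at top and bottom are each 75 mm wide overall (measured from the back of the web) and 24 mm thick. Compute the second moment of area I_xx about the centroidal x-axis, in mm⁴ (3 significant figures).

Treat the section as a set of non-overlapping primitives; coordinates are from the bounding-box lower-left.
Web: 18 × 270, A = 4 860 mm², y = 135 mm, Ī = 29 524 500 mm⁴.
Top flange (beyond web): 57 × 24, A = 1 368 mm², y = 258 mm, Ī = 65 664 mm⁴.
Bottom flange (beyond web): 57 × 24, A = 1 368 mm², y = 12 mm, Ī = 65 664 mm⁴.
By symmetry the centroid is at mid-height, ȳ = 135 mm.
Transfer each piece to the centroidal x-axis using Ī + A·d² with d = y − 135:
  web: d = 0 mm → contributes +29 524 500 mm⁴
  top flange (beyond web): d = 123 mm → contributes +20 762 136 mm⁴
  bottom flange (beyond web): d = -123 mm → contributes +20 762 136 mm⁴
Total I = 71 048 772 mm⁴.

I_xx ≈ 7.10 × 10⁷ mm⁴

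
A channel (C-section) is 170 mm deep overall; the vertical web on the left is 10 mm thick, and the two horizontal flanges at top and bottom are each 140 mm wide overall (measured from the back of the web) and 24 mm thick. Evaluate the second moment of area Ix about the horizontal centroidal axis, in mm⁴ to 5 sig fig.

Ix ≈ 3.7647 × 10⁷ mm⁴

Treat the section as a set of non-overlapping primitives; coordinates are from the bounding-box lower-left.
Web: 10 × 170, A = 1 700 mm², y = 85 mm, Ī = 4 094 167 mm⁴.
Top flange (beyond web): 130 × 24, A = 3 120 mm², y = 158 mm, Ī = 149 760 mm⁴.
Bottom flange (beyond web): 130 × 24, A = 3 120 mm², y = 12 mm, Ī = 149 760 mm⁴.
By symmetry the centroid is at mid-height, ȳ = 85 mm.
Transfer each piece to the horizontal centroidal axis using Ī + A·d² with d = y − 85:
  web: d = 0 mm → contributes +4 094 167 mm⁴
  top flange (beyond web): d = 73 mm → contributes +16 776 240 mm⁴
  bottom flange (beyond web): d = -73 mm → contributes +16 776 240 mm⁴
Total I = 37 646 647 mm⁴.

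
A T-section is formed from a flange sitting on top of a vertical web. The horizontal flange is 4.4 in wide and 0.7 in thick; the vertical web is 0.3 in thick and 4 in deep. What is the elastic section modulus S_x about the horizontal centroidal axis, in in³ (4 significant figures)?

Split into non-overlapping primitives; take the origin at the lower-left of the bounding box.
Flange: 4.4 × 0.7, A = 3.08 in², y = 4.35 in, Ī = 0.125767 in⁴.
Web: 0.3 × 4, A = 1.2 in², y = 2 in, Ī = 1.6 in⁴.
Centroid: ȳ = ΣA·y / ΣA = 3.69112 in.
Transfer each piece to the horizontal centroidal axis using Ī + A·d² with d = y − 3.69112:
  flange: d = 0.658879 in → contributes +1.46286 in⁴
  web: d = -1.69112 in → contributes +5.03187 in⁴
Total I = 6.49473 in⁴.
Extreme fibre distance c = 3.69112 in; S = I/c = 1.75955 in³.

S_x ≈ 1.760 in³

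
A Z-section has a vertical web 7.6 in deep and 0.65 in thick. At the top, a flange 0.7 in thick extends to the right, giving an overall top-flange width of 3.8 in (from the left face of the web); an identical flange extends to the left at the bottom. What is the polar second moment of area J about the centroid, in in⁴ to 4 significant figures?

J ≈ 96.19 in⁴

Split into non-overlapping primitives; take the origin at the lower-left of the bounding box.
Web: 0.65 × 7.6, A = 4.94 in², y = 3.8 in, Ī = 23.7779 in⁴.
Top flange (beyond web): 3.15 × 0.7, A = 2.205 in², y = 7.25 in, Ī = 0.0900375 in⁴.
Bottom flange (beyond web): 3.15 × 0.7, A = 2.205 in², y = 0.35 in, Ī = 0.0900375 in⁴.
Centroid: ȳ = ΣA·y / ΣA = 3.8 in.
Transfer each piece to the centroidal x-axis using Ī + A·d² with d = y − 3.8:
  web: d = 0 in → contributes +23.7779 in⁴
  top flange (beyond web): d = 3.45 in → contributes +26.3351 in⁴
  bottom flange (beyond web): d = -3.45 in → contributes +26.3351 in⁴
Total I = 76.448 in⁴.
For the y-axis: x̄ = 3.475 in.
Repeating about the centroidal y-axis gives I_y = 19.7405 in⁴.
Polar second moment: J = I_x + I_y = 96.1885 in⁴.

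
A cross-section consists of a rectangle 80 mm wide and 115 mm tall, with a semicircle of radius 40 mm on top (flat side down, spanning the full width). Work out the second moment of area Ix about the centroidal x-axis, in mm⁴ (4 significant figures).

Ix ≈ 2.137 × 10⁷ mm⁴

Treat the section as a set of non-overlapping primitives; coordinates are from the bounding-box lower-left.
Rectangular body: 80 × 115, A = 9 200 mm², y = 57.5 mm, Ī = 10 139 167 mm⁴.
Semicircular cap: semicircle r = 40, A = 2513.27 mm², y = 131.977 mm, Ī = 280 978 mm⁴.
Centroid: ȳ = ΣA·y / ΣA = 73.4802 mm.
Transfer each piece to the centroidal x-axis using Ī + A·d² with d = y − 73.4802:
  rectangular body: d = -15.9802 mm → contributes +12 488 528 mm⁴
  semicircular cap: d = 58.4964 mm → contributes +8 880 964 mm⁴
Total I = 21 369 491 mm⁴.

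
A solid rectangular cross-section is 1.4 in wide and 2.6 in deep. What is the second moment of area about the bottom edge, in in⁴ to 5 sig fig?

I_base ≈ 8.2021 in⁴

The section: 1.4 × 2.6, A = 3.64 in², y = 1.3 in, Ī = 2.050533 in⁴.
Transfer it to a horizontal axis along the bottom face using Ī + A·d² with d = y − 0:
  the section: d = 1.3 in → contributes +8.202133 in⁴
Total I = 8.202133 in⁴.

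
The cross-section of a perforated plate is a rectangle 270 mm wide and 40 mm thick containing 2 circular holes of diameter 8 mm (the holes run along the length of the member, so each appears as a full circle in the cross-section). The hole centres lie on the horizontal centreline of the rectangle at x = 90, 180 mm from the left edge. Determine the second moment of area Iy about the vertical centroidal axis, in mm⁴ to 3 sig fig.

Decompose the section into non-overlapping parts with the origin at the bottom-left of its bounding rectangle.
Plate: 270 × 40, A = 10 800 mm², x = 135 mm, Ī = 65 610 000 mm⁴.
Hole 1 (subtracted): ⌀8, A = 50.265 mm², x = 90 mm, Ī = 201.06 mm⁴.
Hole 2 (subtracted): ⌀8, A = 50.265 mm², x = 180 mm, Ī = 201.06 mm⁴.
By symmetry the centroid is at mid-width, x̄ = 135 mm.
Transfer each piece to the vertical centroidal axis using Ī + A·d² with d = x − 135:
  plate: d = 0 mm → contributes +65 610 000 mm⁴
  hole 1: d = -45 mm → contributes −101 989 mm⁴
  hole 2: d = 45 mm → contributes −101 989 mm⁴
Total I = 65 406 023 mm⁴.

Iy ≈ 6.54 × 10⁷ mm⁴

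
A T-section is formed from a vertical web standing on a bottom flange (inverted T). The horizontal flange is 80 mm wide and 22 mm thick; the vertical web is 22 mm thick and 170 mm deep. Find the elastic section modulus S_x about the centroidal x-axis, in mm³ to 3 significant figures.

Break the section into simple shapes (no overlaps), measuring from the bottom-left corner of the bounding box.
Flange: 80 × 22, A = 1 760 mm², y = 11 mm, Ī = 70 987 mm⁴.
Web: 22 × 170, A = 3 740 mm², y = 107 mm, Ī = 9 007 167 mm⁴.
Centroid: ȳ = ΣA·y / ΣA = 76.28 mm.
Transfer each piece to the centroidal x-axis using Ī + A·d² with d = y − 76.28:
  flange: d = -65.28 mm → contributes +7 571 189 mm⁴
  web: d = 30.72 mm → contributes +12 536 673 mm⁴
Total I = 20 107 862 mm⁴.
Extreme fibre distance c = 115.72 mm; S = I/c = 173 763 mm³.

S_x ≈ 1.74 × 10⁵ mm³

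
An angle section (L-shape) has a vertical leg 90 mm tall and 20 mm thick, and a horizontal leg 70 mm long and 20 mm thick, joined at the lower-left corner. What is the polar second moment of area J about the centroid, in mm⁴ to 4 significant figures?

Break the section into simple shapes (no overlaps), measuring from the bottom-left corner of the bounding box.
Vertical leg: 20 × 90, A = 1 800 mm², y = 45 mm, Ī = 1 215 000 mm⁴.
Horizontal leg (remainder): 50 × 20, A = 1 000 mm², y = 10 mm, Ī = 33333.3 mm⁴.
Centroid: ȳ = ΣA·y / ΣA = 32.5 mm.
Transfer each piece to the centroidal x-axis using Ī + A·d² with d = y − 32.5:
  vertical leg: d = 12.5 mm → contributes +1 496 250 mm⁴
  horizontal leg (remainder): d = -22.5 mm → contributes +539 583 mm⁴
Total I = 2 035 833 mm⁴.
For the y-axis: x̄ = 22.5 mm.
Repeating about the centroidal y-axis gives I_y = 1 055 833 mm⁴.
Polar second moment: J = I_x + I_y = 3 091 667 mm⁴.

J ≈ 3.092 × 10⁶ mm⁴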